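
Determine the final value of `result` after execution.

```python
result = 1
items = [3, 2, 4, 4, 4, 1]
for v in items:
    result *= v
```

Let's trace through this code step by step.

Initialize: result = 1
Initialize: items = [3, 2, 4, 4, 4, 1]
Entering loop: for v in items:

After execution: result = 384
384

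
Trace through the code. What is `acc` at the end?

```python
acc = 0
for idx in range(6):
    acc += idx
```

Let's trace through this code step by step.

Initialize: acc = 0
Entering loop: for idx in range(6):

After execution: acc = 15
15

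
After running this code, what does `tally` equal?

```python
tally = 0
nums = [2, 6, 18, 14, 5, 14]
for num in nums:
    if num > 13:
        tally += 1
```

Let's trace through this code step by step.

Initialize: tally = 0
Initialize: nums = [2, 6, 18, 14, 5, 14]
Entering loop: for num in nums:

After execution: tally = 3
3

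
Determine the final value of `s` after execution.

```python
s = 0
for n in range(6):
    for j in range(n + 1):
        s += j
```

Let's trace through this code step by step.

Initialize: s = 0
Entering loop: for n in range(6):

After execution: s = 35
35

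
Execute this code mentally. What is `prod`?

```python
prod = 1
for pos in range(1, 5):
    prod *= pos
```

Let's trace through this code step by step.

Initialize: prod = 1
Entering loop: for pos in range(1, 5):

After execution: prod = 24
24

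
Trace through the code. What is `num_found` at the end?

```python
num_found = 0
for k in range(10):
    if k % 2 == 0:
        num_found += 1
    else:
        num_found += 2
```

Let's trace through this code step by step.

Initialize: num_found = 0
Entering loop: for k in range(10):

After execution: num_found = 15
15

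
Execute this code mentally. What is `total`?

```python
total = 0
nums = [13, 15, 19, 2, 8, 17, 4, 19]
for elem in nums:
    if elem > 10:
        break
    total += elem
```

Let's trace through this code step by step.

Initialize: total = 0
Initialize: nums = [13, 15, 19, 2, 8, 17, 4, 19]
Entering loop: for elem in nums:

After execution: total = 0
0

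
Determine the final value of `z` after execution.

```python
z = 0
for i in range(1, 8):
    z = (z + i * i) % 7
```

Let's trace through this code step by step.

Initialize: z = 0
Entering loop: for i in range(1, 8):

After execution: z = 0
0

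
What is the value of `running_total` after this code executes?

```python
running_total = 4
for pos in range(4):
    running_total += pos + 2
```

Let's trace through this code step by step.

Initialize: running_total = 4
Entering loop: for pos in range(4):

After execution: running_total = 18
18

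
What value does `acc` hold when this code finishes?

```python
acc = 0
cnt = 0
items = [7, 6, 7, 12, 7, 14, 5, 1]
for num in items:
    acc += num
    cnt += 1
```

Let's trace through this code step by step.

Initialize: acc = 0
Initialize: cnt = 0
Initialize: items = [7, 6, 7, 12, 7, 14, 5, 1]
Entering loop: for num in items:

After execution: acc = 59
59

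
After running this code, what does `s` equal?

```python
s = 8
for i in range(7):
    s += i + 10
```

Let's trace through this code step by step.

Initialize: s = 8
Entering loop: for i in range(7):

After execution: s = 99
99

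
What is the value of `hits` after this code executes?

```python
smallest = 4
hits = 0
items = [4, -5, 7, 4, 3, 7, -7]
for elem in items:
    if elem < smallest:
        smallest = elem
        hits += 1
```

Let's trace through this code step by step.

Initialize: smallest = 4
Initialize: hits = 0
Initialize: items = [4, -5, 7, 4, 3, 7, -7]
Entering loop: for elem in items:

After execution: hits = 2
2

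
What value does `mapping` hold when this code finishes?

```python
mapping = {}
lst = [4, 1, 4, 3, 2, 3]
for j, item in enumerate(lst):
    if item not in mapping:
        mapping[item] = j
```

Let's trace through this code step by step.

Initialize: mapping = {}
Initialize: lst = [4, 1, 4, 3, 2, 3]
Entering loop: for j, item in enumerate(lst):

After execution: mapping = {4: 0, 1: 1, 3: 3, 2: 4}
{4: 0, 1: 1, 3: 3, 2: 4}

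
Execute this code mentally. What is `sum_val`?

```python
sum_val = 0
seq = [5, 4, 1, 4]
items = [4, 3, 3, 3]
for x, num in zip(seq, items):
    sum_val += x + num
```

Let's trace through this code step by step.

Initialize: sum_val = 0
Initialize: seq = [5, 4, 1, 4]
Initialize: items = [4, 3, 3, 3]
Entering loop: for x, num in zip(seq, items):

After execution: sum_val = 27
27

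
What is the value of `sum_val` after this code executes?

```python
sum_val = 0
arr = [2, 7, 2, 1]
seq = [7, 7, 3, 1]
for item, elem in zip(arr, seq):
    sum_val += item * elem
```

Let's trace through this code step by step.

Initialize: sum_val = 0
Initialize: arr = [2, 7, 2, 1]
Initialize: seq = [7, 7, 3, 1]
Entering loop: for item, elem in zip(arr, seq):

After execution: sum_val = 70
70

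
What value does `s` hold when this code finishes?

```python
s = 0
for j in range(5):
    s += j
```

Let's trace through this code step by step.

Initialize: s = 0
Entering loop: for j in range(5):

After execution: s = 10
10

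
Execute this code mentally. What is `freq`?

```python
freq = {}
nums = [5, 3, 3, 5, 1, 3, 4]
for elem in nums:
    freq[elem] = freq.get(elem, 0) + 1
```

Let's trace through this code step by step.

Initialize: freq = {}
Initialize: nums = [5, 3, 3, 5, 1, 3, 4]
Entering loop: for elem in nums:

After execution: freq = {5: 2, 3: 3, 1: 1, 4: 1}
{5: 2, 3: 3, 1: 1, 4: 1}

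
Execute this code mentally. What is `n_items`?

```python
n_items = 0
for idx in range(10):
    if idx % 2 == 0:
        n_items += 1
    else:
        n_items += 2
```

Let's trace through this code step by step.

Initialize: n_items = 0
Entering loop: for idx in range(10):

After execution: n_items = 15
15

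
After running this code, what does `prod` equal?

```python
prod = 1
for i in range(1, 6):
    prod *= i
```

Let's trace through this code step by step.

Initialize: prod = 1
Entering loop: for i in range(1, 6):

After execution: prod = 120
120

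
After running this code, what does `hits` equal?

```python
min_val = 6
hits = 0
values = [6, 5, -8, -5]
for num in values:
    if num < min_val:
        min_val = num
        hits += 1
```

Let's trace through this code step by step.

Initialize: min_val = 6
Initialize: hits = 0
Initialize: values = [6, 5, -8, -5]
Entering loop: for num in values:

After execution: hits = 2
2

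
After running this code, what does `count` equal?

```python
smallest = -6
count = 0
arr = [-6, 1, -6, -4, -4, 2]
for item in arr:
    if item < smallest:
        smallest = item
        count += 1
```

Let's trace through this code step by step.

Initialize: smallest = -6
Initialize: count = 0
Initialize: arr = [-6, 1, -6, -4, -4, 2]
Entering loop: for item in arr:

After execution: count = 0
0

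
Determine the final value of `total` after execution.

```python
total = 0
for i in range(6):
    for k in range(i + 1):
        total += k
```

Let's trace through this code step by step.

Initialize: total = 0
Entering loop: for i in range(6):

After execution: total = 35
35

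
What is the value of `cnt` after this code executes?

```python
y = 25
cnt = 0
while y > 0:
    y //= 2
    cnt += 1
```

Let's trace through this code step by step.

Initialize: y = 25
Initialize: cnt = 0
Entering loop: while y > 0:

After execution: cnt = 5
5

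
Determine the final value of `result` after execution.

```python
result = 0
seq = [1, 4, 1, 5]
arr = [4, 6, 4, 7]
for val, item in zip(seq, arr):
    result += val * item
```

Let's trace through this code step by step.

Initialize: result = 0
Initialize: seq = [1, 4, 1, 5]
Initialize: arr = [4, 6, 4, 7]
Entering loop: for val, item in zip(seq, arr):

After execution: result = 67
67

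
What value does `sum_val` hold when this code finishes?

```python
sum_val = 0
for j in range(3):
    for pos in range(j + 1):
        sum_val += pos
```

Let's trace through this code step by step.

Initialize: sum_val = 0
Entering loop: for j in range(3):

After execution: sum_val = 4
4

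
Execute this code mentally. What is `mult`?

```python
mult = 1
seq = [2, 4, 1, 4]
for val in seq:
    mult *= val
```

Let's trace through this code step by step.

Initialize: mult = 1
Initialize: seq = [2, 4, 1, 4]
Entering loop: for val in seq:

After execution: mult = 32
32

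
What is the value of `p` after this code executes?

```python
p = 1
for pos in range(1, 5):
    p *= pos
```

Let's trace through this code step by step.

Initialize: p = 1
Entering loop: for pos in range(1, 5):

After execution: p = 24
24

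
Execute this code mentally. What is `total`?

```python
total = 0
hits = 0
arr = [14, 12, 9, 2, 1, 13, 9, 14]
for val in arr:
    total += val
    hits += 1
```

Let's trace through this code step by step.

Initialize: total = 0
Initialize: hits = 0
Initialize: arr = [14, 12, 9, 2, 1, 13, 9, 14]
Entering loop: for val in arr:

After execution: total = 74
74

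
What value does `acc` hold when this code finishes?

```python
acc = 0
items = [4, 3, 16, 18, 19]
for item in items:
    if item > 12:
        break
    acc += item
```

Let's trace through this code step by step.

Initialize: acc = 0
Initialize: items = [4, 3, 16, 18, 19]
Entering loop: for item in items:

After execution: acc = 7
7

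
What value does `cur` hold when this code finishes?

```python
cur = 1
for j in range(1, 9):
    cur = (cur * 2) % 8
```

Let's trace through this code step by step.

Initialize: cur = 1
Entering loop: for j in range(1, 9):

After execution: cur = 0
0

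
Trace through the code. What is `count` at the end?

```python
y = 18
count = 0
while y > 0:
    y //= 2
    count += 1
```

Let's trace through this code step by step.

Initialize: y = 18
Initialize: count = 0
Entering loop: while y > 0:

After execution: count = 5
5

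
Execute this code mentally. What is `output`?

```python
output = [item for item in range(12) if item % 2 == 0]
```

Let's trace through this code step by step.

Initialize: output = [item for item in range(12) if item % 2 == 0]

After execution: output = [0, 2, 4, 6, 8, 10]
[0, 2, 4, 6, 8, 10]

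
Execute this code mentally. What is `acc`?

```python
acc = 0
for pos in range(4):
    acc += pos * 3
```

Let's trace through this code step by step.

Initialize: acc = 0
Entering loop: for pos in range(4):

After execution: acc = 18
18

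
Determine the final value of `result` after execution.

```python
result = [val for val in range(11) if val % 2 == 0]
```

Let's trace through this code step by step.

Initialize: result = [val for val in range(11) if val % 2 == 0]

After execution: result = [0, 2, 4, 6, 8, 10]
[0, 2, 4, 6, 8, 10]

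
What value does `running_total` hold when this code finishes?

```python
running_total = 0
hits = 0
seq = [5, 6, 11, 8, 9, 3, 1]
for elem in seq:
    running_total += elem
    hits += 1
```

Let's trace through this code step by step.

Initialize: running_total = 0
Initialize: hits = 0
Initialize: seq = [5, 6, 11, 8, 9, 3, 1]
Entering loop: for elem in seq:

After execution: running_total = 43
43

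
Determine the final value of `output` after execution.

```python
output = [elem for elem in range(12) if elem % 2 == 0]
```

Let's trace through this code step by step.

Initialize: output = [elem for elem in range(12) if elem % 2 == 0]

After execution: output = [0, 2, 4, 6, 8, 10]
[0, 2, 4, 6, 8, 10]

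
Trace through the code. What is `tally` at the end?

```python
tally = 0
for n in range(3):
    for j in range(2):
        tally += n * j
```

Let's trace through this code step by step.

Initialize: tally = 0
Entering loop: for n in range(3):

After execution: tally = 3
3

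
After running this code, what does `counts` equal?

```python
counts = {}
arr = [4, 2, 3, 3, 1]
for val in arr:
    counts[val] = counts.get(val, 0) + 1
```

Let's trace through this code step by step.

Initialize: counts = {}
Initialize: arr = [4, 2, 3, 3, 1]
Entering loop: for val in arr:

After execution: counts = {4: 1, 2: 1, 3: 2, 1: 1}
{4: 1, 2: 1, 3: 2, 1: 1}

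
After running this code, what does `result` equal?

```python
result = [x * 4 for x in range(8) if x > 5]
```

Let's trace through this code step by step.

Initialize: result = [x * 4 for x in range(8) if x > 5]

After execution: result = [24, 28]
[24, 28]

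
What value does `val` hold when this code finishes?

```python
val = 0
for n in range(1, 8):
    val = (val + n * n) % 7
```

Let's trace through this code step by step.

Initialize: val = 0
Entering loop: for n in range(1, 8):

After execution: val = 0
0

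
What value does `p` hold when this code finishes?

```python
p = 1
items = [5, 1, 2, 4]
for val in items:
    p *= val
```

Let's trace through this code step by step.

Initialize: p = 1
Initialize: items = [5, 1, 2, 4]
Entering loop: for val in items:

After execution: p = 40
40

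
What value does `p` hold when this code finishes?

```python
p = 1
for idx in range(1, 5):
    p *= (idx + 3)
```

Let's trace through this code step by step.

Initialize: p = 1
Entering loop: for idx in range(1, 5):

After execution: p = 840
840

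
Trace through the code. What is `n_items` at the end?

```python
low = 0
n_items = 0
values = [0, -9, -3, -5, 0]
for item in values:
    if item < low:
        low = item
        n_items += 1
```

Let's trace through this code step by step.

Initialize: low = 0
Initialize: n_items = 0
Initialize: values = [0, -9, -3, -5, 0]
Entering loop: for item in values:

After execution: n_items = 1
1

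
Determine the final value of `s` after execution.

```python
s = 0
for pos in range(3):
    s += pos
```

Let's trace through this code step by step.

Initialize: s = 0
Entering loop: for pos in range(3):

After execution: s = 3
3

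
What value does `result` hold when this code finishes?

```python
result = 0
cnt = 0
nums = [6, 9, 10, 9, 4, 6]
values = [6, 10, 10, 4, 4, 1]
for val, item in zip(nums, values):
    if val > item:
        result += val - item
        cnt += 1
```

Let's trace through this code step by step.

Initialize: result = 0
Initialize: cnt = 0
Initialize: nums = [6, 9, 10, 9, 4, 6]
Initialize: values = [6, 10, 10, 4, 4, 1]
Entering loop: for val, item in zip(nums, values):

After execution: result = 10
10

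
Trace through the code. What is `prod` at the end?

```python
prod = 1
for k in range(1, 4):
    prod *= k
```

Let's trace through this code step by step.

Initialize: prod = 1
Entering loop: for k in range(1, 4):

After execution: prod = 6
6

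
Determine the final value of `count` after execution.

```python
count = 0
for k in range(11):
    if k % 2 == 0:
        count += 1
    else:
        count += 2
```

Let's trace through this code step by step.

Initialize: count = 0
Entering loop: for k in range(11):

After execution: count = 16
16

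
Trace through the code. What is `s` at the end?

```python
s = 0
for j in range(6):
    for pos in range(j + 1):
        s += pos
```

Let's trace through this code step by step.

Initialize: s = 0
Entering loop: for j in range(6):

After execution: s = 35
35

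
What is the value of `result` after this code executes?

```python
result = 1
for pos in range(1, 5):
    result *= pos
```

Let's trace through this code step by step.

Initialize: result = 1
Entering loop: for pos in range(1, 5):

After execution: result = 24
24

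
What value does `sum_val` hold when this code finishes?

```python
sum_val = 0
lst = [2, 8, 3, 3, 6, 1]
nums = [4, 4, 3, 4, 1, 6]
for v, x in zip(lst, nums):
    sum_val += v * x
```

Let's trace through this code step by step.

Initialize: sum_val = 0
Initialize: lst = [2, 8, 3, 3, 6, 1]
Initialize: nums = [4, 4, 3, 4, 1, 6]
Entering loop: for v, x in zip(lst, nums):

After execution: sum_val = 73
73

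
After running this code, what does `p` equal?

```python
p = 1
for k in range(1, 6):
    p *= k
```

Let's trace through this code step by step.

Initialize: p = 1
Entering loop: for k in range(1, 6):

After execution: p = 120
120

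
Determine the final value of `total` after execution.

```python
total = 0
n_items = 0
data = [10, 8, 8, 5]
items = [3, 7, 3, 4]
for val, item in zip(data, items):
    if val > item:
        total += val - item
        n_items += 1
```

Let's trace through this code step by step.

Initialize: total = 0
Initialize: n_items = 0
Initialize: data = [10, 8, 8, 5]
Initialize: items = [3, 7, 3, 4]
Entering loop: for val, item in zip(data, items):

After execution: total = 14
14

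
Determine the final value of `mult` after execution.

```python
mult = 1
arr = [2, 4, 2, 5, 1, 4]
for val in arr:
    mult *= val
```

Let's trace through this code step by step.

Initialize: mult = 1
Initialize: arr = [2, 4, 2, 5, 1, 4]
Entering loop: for val in arr:

After execution: mult = 320
320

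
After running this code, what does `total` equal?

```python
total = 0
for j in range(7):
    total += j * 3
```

Let's trace through this code step by step.

Initialize: total = 0
Entering loop: for j in range(7):

After execution: total = 63
63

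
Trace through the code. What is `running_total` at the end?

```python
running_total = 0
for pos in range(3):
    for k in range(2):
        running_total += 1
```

Let's trace through this code step by step.

Initialize: running_total = 0
Entering loop: for pos in range(3):

After execution: running_total = 6
6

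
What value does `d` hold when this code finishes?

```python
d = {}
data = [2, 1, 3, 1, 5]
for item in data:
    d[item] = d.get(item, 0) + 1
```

Let's trace through this code step by step.

Initialize: d = {}
Initialize: data = [2, 1, 3, 1, 5]
Entering loop: for item in data:

After execution: d = {2: 1, 1: 2, 3: 1, 5: 1}
{2: 1, 1: 2, 3: 1, 5: 1}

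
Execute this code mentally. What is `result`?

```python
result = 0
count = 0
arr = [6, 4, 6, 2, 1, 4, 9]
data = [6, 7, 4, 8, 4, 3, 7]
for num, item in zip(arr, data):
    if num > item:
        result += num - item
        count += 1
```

Let's trace through this code step by step.

Initialize: result = 0
Initialize: count = 0
Initialize: arr = [6, 4, 6, 2, 1, 4, 9]
Initialize: data = [6, 7, 4, 8, 4, 3, 7]
Entering loop: for num, item in zip(arr, data):

After execution: result = 5
5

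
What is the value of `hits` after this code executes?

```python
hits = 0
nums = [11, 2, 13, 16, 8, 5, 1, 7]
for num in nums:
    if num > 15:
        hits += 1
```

Let's trace through this code step by step.

Initialize: hits = 0
Initialize: nums = [11, 2, 13, 16, 8, 5, 1, 7]
Entering loop: for num in nums:

After execution: hits = 1
1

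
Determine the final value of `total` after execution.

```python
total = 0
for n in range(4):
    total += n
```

Let's trace through this code step by step.

Initialize: total = 0
Entering loop: for n in range(4):

After execution: total = 6
6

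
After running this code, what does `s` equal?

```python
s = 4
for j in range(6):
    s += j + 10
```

Let's trace through this code step by step.

Initialize: s = 4
Entering loop: for j in range(6):

After execution: s = 79
79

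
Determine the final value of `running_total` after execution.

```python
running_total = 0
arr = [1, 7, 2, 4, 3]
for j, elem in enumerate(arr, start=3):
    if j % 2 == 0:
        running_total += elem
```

Let's trace through this code step by step.

Initialize: running_total = 0
Initialize: arr = [1, 7, 2, 4, 3]
Entering loop: for j, elem in enumerate(arr, start=3):

After execution: running_total = 11
11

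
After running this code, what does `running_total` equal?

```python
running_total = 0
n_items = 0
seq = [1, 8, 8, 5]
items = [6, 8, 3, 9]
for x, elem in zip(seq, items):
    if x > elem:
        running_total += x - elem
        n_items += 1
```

Let's trace through this code step by step.

Initialize: running_total = 0
Initialize: n_items = 0
Initialize: seq = [1, 8, 8, 5]
Initialize: items = [6, 8, 3, 9]
Entering loop: for x, elem in zip(seq, items):

After execution: running_total = 5
5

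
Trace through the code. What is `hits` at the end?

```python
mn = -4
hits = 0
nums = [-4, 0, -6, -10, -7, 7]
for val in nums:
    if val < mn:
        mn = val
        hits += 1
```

Let's trace through this code step by step.

Initialize: mn = -4
Initialize: hits = 0
Initialize: nums = [-4, 0, -6, -10, -7, 7]
Entering loop: for val in nums:

After execution: hits = 2
2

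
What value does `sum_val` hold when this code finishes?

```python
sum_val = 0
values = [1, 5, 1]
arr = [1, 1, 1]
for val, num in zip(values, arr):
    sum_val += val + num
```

Let's trace through this code step by step.

Initialize: sum_val = 0
Initialize: values = [1, 5, 1]
Initialize: arr = [1, 1, 1]
Entering loop: for val, num in zip(values, arr):

After execution: sum_val = 10
10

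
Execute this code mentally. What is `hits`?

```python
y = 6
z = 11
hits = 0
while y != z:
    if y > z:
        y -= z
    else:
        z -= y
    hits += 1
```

Let's trace through this code step by step.

Initialize: y = 6
Initialize: z = 11
Initialize: hits = 0
Entering loop: while y != z:

After execution: hits = 6
6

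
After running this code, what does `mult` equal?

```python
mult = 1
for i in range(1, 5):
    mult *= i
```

Let's trace through this code step by step.

Initialize: mult = 1
Entering loop: for i in range(1, 5):

After execution: mult = 24
24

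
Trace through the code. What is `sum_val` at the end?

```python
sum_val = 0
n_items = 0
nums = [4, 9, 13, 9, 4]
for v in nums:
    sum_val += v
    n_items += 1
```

Let's trace through this code step by step.

Initialize: sum_val = 0
Initialize: n_items = 0
Initialize: nums = [4, 9, 13, 9, 4]
Entering loop: for v in nums:

After execution: sum_val = 39
39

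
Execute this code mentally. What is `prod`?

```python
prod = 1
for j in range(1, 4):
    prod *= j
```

Let's trace through this code step by step.

Initialize: prod = 1
Entering loop: for j in range(1, 4):

After execution: prod = 6
6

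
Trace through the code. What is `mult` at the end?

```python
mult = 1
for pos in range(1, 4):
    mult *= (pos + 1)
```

Let's trace through this code step by step.

Initialize: mult = 1
Entering loop: for pos in range(1, 4):

After execution: mult = 24
24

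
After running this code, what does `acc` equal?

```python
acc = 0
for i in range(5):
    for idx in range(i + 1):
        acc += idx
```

Let's trace through this code step by step.

Initialize: acc = 0
Entering loop: for i in range(5):

After execution: acc = 20
20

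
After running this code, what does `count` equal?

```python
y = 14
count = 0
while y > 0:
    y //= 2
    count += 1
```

Let's trace through this code step by step.

Initialize: y = 14
Initialize: count = 0
Entering loop: while y > 0:

After execution: count = 4
4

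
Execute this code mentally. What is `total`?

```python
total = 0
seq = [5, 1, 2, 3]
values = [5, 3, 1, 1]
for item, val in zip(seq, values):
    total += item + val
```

Let's trace through this code step by step.

Initialize: total = 0
Initialize: seq = [5, 1, 2, 3]
Initialize: values = [5, 3, 1, 1]
Entering loop: for item, val in zip(seq, values):

After execution: total = 21
21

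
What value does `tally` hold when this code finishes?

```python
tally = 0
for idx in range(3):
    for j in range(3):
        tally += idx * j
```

Let's trace through this code step by step.

Initialize: tally = 0
Entering loop: for idx in range(3):

After execution: tally = 9
9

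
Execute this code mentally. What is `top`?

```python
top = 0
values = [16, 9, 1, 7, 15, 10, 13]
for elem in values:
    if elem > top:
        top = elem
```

Let's trace through this code step by step.

Initialize: top = 0
Initialize: values = [16, 9, 1, 7, 15, 10, 13]
Entering loop: for elem in values:

After execution: top = 16
16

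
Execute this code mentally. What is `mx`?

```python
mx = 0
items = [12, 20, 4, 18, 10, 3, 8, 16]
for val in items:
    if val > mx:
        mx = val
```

Let's trace through this code step by step.

Initialize: mx = 0
Initialize: items = [12, 20, 4, 18, 10, 3, 8, 16]
Entering loop: for val in items:

After execution: mx = 20
20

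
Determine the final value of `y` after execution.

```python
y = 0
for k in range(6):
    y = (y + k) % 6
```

Let's trace through this code step by step.

Initialize: y = 0
Entering loop: for k in range(6):

After execution: y = 3
3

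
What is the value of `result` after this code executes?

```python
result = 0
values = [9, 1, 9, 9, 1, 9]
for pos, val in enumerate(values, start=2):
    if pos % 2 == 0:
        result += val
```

Let's trace through this code step by step.

Initialize: result = 0
Initialize: values = [9, 1, 9, 9, 1, 9]
Entering loop: for pos, val in enumerate(values, start=2):

After execution: result = 19
19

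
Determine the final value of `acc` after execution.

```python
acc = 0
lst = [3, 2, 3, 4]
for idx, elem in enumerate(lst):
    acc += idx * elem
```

Let's trace through this code step by step.

Initialize: acc = 0
Initialize: lst = [3, 2, 3, 4]
Entering loop: for idx, elem in enumerate(lst):

After execution: acc = 20
20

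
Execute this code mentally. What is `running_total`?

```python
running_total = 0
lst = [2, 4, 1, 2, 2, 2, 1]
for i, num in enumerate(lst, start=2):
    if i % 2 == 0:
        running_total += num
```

Let's trace through this code step by step.

Initialize: running_total = 0
Initialize: lst = [2, 4, 1, 2, 2, 2, 1]
Entering loop: for i, num in enumerate(lst, start=2):

After execution: running_total = 6
6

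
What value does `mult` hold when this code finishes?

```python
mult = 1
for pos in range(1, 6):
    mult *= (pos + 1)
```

Let's trace through this code step by step.

Initialize: mult = 1
Entering loop: for pos in range(1, 6):

After execution: mult = 720
720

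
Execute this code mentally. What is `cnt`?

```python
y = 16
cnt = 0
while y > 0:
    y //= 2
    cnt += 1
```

Let's trace through this code step by step.

Initialize: y = 16
Initialize: cnt = 0
Entering loop: while y > 0:

After execution: cnt = 5
5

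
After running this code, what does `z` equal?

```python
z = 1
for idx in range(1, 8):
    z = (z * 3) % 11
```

Let's trace through this code step by step.

Initialize: z = 1
Entering loop: for idx in range(1, 8):

After execution: z = 9
9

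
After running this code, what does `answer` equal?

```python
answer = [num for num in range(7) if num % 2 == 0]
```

Let's trace through this code step by step.

Initialize: answer = [num for num in range(7) if num % 2 == 0]

After execution: answer = [0, 2, 4, 6]
[0, 2, 4, 6]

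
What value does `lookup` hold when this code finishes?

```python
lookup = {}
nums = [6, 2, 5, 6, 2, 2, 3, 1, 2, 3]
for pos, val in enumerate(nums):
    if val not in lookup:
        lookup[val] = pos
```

Let's trace through this code step by step.

Initialize: lookup = {}
Initialize: nums = [6, 2, 5, 6, 2, 2, 3, 1, 2, 3]
Entering loop: for pos, val in enumerate(nums):

After execution: lookup = {6: 0, 2: 1, 5: 2, 3: 6, 1: 7}
{6: 0, 2: 1, 5: 2, 3: 6, 1: 7}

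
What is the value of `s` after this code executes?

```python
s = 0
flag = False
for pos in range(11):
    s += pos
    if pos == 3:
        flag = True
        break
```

Let's trace through this code step by step.

Initialize: s = 0
Initialize: flag = False
Entering loop: for pos in range(11):

After execution: s = 6
6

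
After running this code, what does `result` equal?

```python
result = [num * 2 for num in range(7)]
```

Let's trace through this code step by step.

Initialize: result = [num * 2 for num in range(7)]

After execution: result = [0, 2, 4, 6, 8, 10, 12]
[0, 2, 4, 6, 8, 10, 12]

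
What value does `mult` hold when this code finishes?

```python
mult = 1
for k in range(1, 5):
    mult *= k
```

Let's trace through this code step by step.

Initialize: mult = 1
Entering loop: for k in range(1, 5):

After execution: mult = 24
24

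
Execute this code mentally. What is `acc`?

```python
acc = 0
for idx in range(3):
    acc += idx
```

Let's trace through this code step by step.

Initialize: acc = 0
Entering loop: for idx in range(3):

After execution: acc = 3
3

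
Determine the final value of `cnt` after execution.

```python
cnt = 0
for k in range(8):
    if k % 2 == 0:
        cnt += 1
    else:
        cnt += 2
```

Let's trace through this code step by step.

Initialize: cnt = 0
Entering loop: for k in range(8):

After execution: cnt = 12
12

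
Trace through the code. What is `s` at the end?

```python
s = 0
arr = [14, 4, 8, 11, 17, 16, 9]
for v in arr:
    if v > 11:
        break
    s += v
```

Let's trace through this code step by step.

Initialize: s = 0
Initialize: arr = [14, 4, 8, 11, 17, 16, 9]
Entering loop: for v in arr:

After execution: s = 0
0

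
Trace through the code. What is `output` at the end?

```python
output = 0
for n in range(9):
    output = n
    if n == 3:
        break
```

Let's trace through this code step by step.

Initialize: output = 0
Entering loop: for n in range(9):

After execution: output = 3
3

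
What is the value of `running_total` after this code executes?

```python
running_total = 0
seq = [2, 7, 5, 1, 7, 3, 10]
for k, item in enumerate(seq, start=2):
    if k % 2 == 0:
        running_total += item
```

Let's trace through this code step by step.

Initialize: running_total = 0
Initialize: seq = [2, 7, 5, 1, 7, 3, 10]
Entering loop: for k, item in enumerate(seq, start=2):

After execution: running_total = 24
24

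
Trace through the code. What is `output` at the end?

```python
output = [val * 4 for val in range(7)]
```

Let's trace through this code step by step.

Initialize: output = [val * 4 for val in range(7)]

After execution: output = [0, 4, 8, 12, 16, 20, 24]
[0, 4, 8, 12, 16, 20, 24]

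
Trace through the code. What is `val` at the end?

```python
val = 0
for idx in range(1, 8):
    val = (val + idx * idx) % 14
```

Let's trace through this code step by step.

Initialize: val = 0
Entering loop: for idx in range(1, 8):

After execution: val = 0
0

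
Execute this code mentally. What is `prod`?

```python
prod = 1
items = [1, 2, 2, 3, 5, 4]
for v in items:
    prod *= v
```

Let's trace through this code step by step.

Initialize: prod = 1
Initialize: items = [1, 2, 2, 3, 5, 4]
Entering loop: for v in items:

After execution: prod = 240
240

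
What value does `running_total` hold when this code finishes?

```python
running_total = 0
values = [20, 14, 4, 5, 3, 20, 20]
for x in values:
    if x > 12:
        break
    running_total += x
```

Let's trace through this code step by step.

Initialize: running_total = 0
Initialize: values = [20, 14, 4, 5, 3, 20, 20]
Entering loop: for x in values:

After execution: running_total = 0
0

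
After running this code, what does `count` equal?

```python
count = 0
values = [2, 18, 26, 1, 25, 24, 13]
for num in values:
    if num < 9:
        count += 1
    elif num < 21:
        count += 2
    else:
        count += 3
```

Let's trace through this code step by step.

Initialize: count = 0
Initialize: values = [2, 18, 26, 1, 25, 24, 13]
Entering loop: for num in values:

After execution: count = 15
15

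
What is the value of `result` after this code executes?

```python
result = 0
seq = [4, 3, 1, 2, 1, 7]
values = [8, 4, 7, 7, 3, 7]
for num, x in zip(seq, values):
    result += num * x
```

Let's trace through this code step by step.

Initialize: result = 0
Initialize: seq = [4, 3, 1, 2, 1, 7]
Initialize: values = [8, 4, 7, 7, 3, 7]
Entering loop: for num, x in zip(seq, values):

After execution: result = 117
117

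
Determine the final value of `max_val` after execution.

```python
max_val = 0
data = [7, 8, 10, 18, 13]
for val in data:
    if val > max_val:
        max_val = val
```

Let's trace through this code step by step.

Initialize: max_val = 0
Initialize: data = [7, 8, 10, 18, 13]
Entering loop: for val in data:

After execution: max_val = 18
18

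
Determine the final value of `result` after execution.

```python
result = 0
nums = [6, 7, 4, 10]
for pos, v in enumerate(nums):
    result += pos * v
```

Let's trace through this code step by step.

Initialize: result = 0
Initialize: nums = [6, 7, 4, 10]
Entering loop: for pos, v in enumerate(nums):

After execution: result = 45
45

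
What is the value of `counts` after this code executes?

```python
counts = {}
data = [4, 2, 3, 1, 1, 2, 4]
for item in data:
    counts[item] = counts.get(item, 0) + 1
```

Let's trace through this code step by step.

Initialize: counts = {}
Initialize: data = [4, 2, 3, 1, 1, 2, 4]
Entering loop: for item in data:

After execution: counts = {4: 2, 2: 2, 3: 1, 1: 2}
{4: 2, 2: 2, 3: 1, 1: 2}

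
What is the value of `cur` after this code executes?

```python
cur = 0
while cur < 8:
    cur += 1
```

Let's trace through this code step by step.

Initialize: cur = 0
Entering loop: while cur < 8:

After execution: cur = 8
8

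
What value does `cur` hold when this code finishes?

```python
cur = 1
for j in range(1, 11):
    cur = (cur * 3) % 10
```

Let's trace through this code step by step.

Initialize: cur = 1
Entering loop: for j in range(1, 11):

After execution: cur = 9
9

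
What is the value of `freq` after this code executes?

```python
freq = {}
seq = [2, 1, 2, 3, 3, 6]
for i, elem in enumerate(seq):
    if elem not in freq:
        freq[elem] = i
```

Let's trace through this code step by step.

Initialize: freq = {}
Initialize: seq = [2, 1, 2, 3, 3, 6]
Entering loop: for i, elem in enumerate(seq):

After execution: freq = {2: 0, 1: 1, 3: 3, 6: 5}
{2: 0, 1: 1, 3: 3, 6: 5}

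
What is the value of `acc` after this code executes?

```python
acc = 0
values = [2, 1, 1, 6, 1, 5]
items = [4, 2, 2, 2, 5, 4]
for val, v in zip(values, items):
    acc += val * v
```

Let's trace through this code step by step.

Initialize: acc = 0
Initialize: values = [2, 1, 1, 6, 1, 5]
Initialize: items = [4, 2, 2, 2, 5, 4]
Entering loop: for val, v in zip(values, items):

After execution: acc = 49
49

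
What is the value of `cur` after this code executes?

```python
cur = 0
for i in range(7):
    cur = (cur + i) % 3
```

Let's trace through this code step by step.

Initialize: cur = 0
Entering loop: for i in range(7):

After execution: cur = 0
0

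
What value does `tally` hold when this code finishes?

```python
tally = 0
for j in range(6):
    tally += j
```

Let's trace through this code step by step.

Initialize: tally = 0
Entering loop: for j in range(6):

After execution: tally = 15
15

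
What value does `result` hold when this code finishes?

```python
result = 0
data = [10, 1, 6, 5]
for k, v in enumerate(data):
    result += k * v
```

Let's trace through this code step by step.

Initialize: result = 0
Initialize: data = [10, 1, 6, 5]
Entering loop: for k, v in enumerate(data):

After execution: result = 28
28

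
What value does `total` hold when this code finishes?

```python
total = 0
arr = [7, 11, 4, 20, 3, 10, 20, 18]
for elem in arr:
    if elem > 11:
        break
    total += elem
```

Let's trace through this code step by step.

Initialize: total = 0
Initialize: arr = [7, 11, 4, 20, 3, 10, 20, 18]
Entering loop: for elem in arr:

After execution: total = 22
22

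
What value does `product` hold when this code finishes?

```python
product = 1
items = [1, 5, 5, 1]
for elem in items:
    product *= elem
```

Let's trace through this code step by step.

Initialize: product = 1
Initialize: items = [1, 5, 5, 1]
Entering loop: for elem in items:

After execution: product = 25
25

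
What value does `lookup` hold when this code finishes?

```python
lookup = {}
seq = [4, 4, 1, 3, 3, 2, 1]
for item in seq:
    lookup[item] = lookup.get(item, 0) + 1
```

Let's trace through this code step by step.

Initialize: lookup = {}
Initialize: seq = [4, 4, 1, 3, 3, 2, 1]
Entering loop: for item in seq:

After execution: lookup = {4: 2, 1: 2, 3: 2, 2: 1}
{4: 2, 1: 2, 3: 2, 2: 1}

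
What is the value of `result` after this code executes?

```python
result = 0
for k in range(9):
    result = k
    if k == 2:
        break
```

Let's trace through this code step by step.

Initialize: result = 0
Entering loop: for k in range(9):

After execution: result = 2
2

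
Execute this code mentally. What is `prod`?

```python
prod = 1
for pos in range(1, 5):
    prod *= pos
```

Let's trace through this code step by step.

Initialize: prod = 1
Entering loop: for pos in range(1, 5):

After execution: prod = 24
24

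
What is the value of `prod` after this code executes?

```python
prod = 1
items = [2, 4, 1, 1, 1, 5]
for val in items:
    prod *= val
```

Let's trace through this code step by step.

Initialize: prod = 1
Initialize: items = [2, 4, 1, 1, 1, 5]
Entering loop: for val in items:

After execution: prod = 40
40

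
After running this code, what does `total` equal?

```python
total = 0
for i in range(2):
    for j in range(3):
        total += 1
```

Let's trace through this code step by step.

Initialize: total = 0
Entering loop: for i in range(2):

After execution: total = 6
6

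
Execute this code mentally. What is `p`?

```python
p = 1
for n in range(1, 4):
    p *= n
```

Let's trace through this code step by step.

Initialize: p = 1
Entering loop: for n in range(1, 4):

After execution: p = 6
6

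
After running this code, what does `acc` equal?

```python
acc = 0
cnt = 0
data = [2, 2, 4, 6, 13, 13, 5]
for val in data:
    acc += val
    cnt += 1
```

Let's trace through this code step by step.

Initialize: acc = 0
Initialize: cnt = 0
Initialize: data = [2, 2, 4, 6, 13, 13, 5]
Entering loop: for val in data:

After execution: acc = 45
45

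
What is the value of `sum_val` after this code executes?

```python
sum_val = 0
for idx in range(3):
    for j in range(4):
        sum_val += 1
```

Let's trace through this code step by step.

Initialize: sum_val = 0
Entering loop: for idx in range(3):

After execution: sum_val = 12
12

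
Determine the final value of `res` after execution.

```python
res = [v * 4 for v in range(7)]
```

Let's trace through this code step by step.

Initialize: res = [v * 4 for v in range(7)]

After execution: res = [0, 4, 8, 12, 16, 20, 24]
[0, 4, 8, 12, 16, 20, 24]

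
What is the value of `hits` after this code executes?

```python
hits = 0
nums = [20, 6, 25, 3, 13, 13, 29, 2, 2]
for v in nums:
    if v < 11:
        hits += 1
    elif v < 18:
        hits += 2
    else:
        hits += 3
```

Let's trace through this code step by step.

Initialize: hits = 0
Initialize: nums = [20, 6, 25, 3, 13, 13, 29, 2, 2]
Entering loop: for v in nums:

After execution: hits = 17
17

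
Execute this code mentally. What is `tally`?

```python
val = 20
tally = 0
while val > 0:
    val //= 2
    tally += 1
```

Let's trace through this code step by step.

Initialize: val = 20
Initialize: tally = 0
Entering loop: while val > 0:

After execution: tally = 5
5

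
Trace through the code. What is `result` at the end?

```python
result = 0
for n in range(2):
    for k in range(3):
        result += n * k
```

Let's trace through this code step by step.

Initialize: result = 0
Entering loop: for n in range(2):

After execution: result = 3
3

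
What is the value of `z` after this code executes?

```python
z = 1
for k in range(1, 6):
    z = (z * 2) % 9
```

Let's trace through this code step by step.

Initialize: z = 1
Entering loop: for k in range(1, 6):

After execution: z = 5
5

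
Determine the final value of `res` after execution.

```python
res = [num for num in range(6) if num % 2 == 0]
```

Let's trace through this code step by step.

Initialize: res = [num for num in range(6) if num % 2 == 0]

After execution: res = [0, 2, 4]
[0, 2, 4]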